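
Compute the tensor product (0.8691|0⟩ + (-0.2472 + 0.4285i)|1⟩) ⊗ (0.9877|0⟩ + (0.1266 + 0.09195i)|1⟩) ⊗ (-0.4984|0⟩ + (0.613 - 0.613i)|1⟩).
-0.4278|000⟩ + (0.5262 - 0.5262i)|001⟩ + (-0.05484 - 0.03983i)|010⟩ + (0.1164 - 0.01846i)|011⟩ + (0.1217 - 0.2109i)|100⟩ + (0.1098 + 0.4091i)|101⟩ + (0.03523 - 0.01571i)|110⟩ + (-0.02402 + 0.06266i)|111⟩

amp(|b₁b₂…⟩) = product of the factor amplitudes for bits b₁, b₂, …; only kets whose every factor amplitude is nonzero survive.
|000⟩: (0.8691)(0.9877)(-0.4984) = -0.4278
|001⟩: (0.8691)(0.9877)(0.613 - 0.613i) = (0.5262 - 0.5262i)
|010⟩: (0.8691)(0.1266 + 0.09195i)(-0.4984) = (-0.05484 - 0.03983i)
|011⟩: (0.8691)(0.1266 + 0.09195i)(0.613 - 0.613i) = (0.1164 - 0.01846i)
|100⟩: (-0.2472 + 0.4285i)(0.9877)(-0.4984) = (0.1217 - 0.2109i)
|101⟩: (-0.2472 + 0.4285i)(0.9877)(0.613 - 0.613i) = (0.1098 + 0.4091i)
|110⟩: (-0.2472 + 0.4285i)(0.1266 + 0.09195i)(-0.4984) = (0.03523 - 0.01571i)
|111⟩: (-0.2472 + 0.4285i)(0.1266 + 0.09195i)(0.613 - 0.613i) = (-0.02402 + 0.06266i)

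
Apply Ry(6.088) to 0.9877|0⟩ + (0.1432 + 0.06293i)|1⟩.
(-0.997 - 0.006132i)|0⟩ + (-0.04628 - 0.06263i)|1⟩

Ry(6.088) = [[cos(θ/2), −sin(θ/2)], [sin(θ/2), cos(θ/2)]]; θ = 6.088, cos(θ/2) ≈ -0.995242, sin(θ/2) ≈ 0.0974378.
With a = amp(|0⟩) = 0.9877 and b = amp(|1⟩) = (0.1432 + 0.06293i):
new amp(|0⟩) = (-0.995242)·a + (-0.0974378)·b = (-0.997 - 0.006132i)
new amp(|1⟩) = (0.0974378)·a + (-0.995242)·b = (-0.04628 - 0.06263i)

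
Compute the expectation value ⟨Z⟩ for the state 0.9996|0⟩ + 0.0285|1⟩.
0.9984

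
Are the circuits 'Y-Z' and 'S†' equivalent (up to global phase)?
No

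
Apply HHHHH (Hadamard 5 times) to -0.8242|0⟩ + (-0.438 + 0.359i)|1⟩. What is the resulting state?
(-0.8925 + 0.2539i)|0⟩ + (-0.2731 - 0.2539i)|1⟩

H² = I, so H^5 = H: a single Hadamard. With (a, b) = (-0.8242, (-0.438 + 0.359i)), H gives ((a + b)/√2, (a − b)/√2) = ((-0.8925 + 0.2539i), (-0.2731 - 0.2539i)).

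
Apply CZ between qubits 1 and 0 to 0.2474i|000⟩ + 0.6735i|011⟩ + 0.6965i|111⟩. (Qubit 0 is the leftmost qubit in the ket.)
0.2474i|000⟩ + 0.6735i|011⟩ - 0.6965i|111⟩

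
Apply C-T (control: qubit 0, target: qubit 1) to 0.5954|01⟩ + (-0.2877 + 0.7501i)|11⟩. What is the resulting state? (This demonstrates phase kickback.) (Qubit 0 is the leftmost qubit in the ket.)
0.5954|01⟩ + (-0.7338 + 0.327i)|11⟩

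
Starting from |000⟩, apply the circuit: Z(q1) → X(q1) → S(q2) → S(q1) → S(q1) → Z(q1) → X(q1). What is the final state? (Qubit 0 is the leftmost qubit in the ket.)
|000⟩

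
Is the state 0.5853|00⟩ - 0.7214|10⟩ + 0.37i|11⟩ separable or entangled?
Entangled

Writing the state as a|00⟩ + b|01⟩ + c|10⟩ + d|11⟩, it is a product state iff ad − bc = 0.
Here (a, b, c, d) = (0.5853, 0, -0.7214, 0.37i): ad − bc = (0.5853)(0.37i) − (0)(-0.7214) = 0.2166i ≠ 0, so the state is entangled.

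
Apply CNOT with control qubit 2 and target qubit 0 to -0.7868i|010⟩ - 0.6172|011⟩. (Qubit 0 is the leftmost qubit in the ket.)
-0.7868i|010⟩ - 0.6172|111⟩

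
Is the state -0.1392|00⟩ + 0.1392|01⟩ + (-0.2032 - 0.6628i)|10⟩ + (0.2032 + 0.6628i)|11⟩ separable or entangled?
Separable

Writing the state as a|00⟩ + b|01⟩ + c|10⟩ + d|11⟩, it is a product state iff ad − bc = 0.
Here (a, b, c, d) = (-0.1392, 0.1392, (-0.2032 - 0.6628i), (0.2032 + 0.6628i)): ad − bc = (-0.1392)(0.2032 + 0.6628i) − (0.1392)(-0.2032 - 0.6628i) = 0, so the state is separable.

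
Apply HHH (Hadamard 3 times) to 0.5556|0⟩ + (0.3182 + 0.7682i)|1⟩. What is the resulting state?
(0.6179 + 0.5432i)|0⟩ + (0.1679 - 0.5432i)|1⟩

H² = I, so H^3 = H: a single Hadamard. With (a, b) = (0.5556, (0.3182 + 0.7682i)), H gives ((a + b)/√2, (a − b)/√2) = ((0.6179 + 0.5432i), (0.1679 - 0.5432i)).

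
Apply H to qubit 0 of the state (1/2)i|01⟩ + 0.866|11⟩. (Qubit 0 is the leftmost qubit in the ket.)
(0.6124 + (1/√8)i)|01⟩ + (-0.6124 + (1/√8)i)|11⟩

H on qubit 0 mixes each pair of kets that differ only in qubit 0: amplitudes (a, b) of (|…0…⟩, |…1…⟩) become ((a + b)/√2, (a − b)/√2). Kets absent from the input have amplitude 0.
(|01⟩, |11⟩): (a, b) = ((1/2)i, 0.866) → ((0.6124 + (1/√8)i), (-0.6124 + (1/√8)i))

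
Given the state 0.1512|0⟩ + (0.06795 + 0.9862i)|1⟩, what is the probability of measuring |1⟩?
0.9772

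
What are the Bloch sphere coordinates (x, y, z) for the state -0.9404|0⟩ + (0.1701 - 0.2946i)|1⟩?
(-0.3199, 0.5541, 0.7686)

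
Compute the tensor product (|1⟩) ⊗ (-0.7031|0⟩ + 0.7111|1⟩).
-0.7031|10⟩ + 0.7111|11⟩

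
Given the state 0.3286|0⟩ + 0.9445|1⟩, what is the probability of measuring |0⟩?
0.108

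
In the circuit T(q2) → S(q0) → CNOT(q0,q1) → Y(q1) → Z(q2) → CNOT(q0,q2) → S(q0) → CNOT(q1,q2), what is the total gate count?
8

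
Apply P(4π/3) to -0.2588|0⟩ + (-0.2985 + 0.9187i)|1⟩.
-0.2588|0⟩ + (0.9449 - 0.2008i)|1⟩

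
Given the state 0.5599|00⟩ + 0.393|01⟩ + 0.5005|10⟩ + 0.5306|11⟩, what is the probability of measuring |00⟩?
0.3135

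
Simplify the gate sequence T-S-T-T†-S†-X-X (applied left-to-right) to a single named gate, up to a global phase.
T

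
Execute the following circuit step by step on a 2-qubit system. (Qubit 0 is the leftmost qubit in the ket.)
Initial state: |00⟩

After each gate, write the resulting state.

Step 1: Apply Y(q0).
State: i|10⟩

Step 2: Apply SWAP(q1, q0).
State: i|01⟩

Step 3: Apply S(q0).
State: i|01⟩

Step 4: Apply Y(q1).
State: |00⟩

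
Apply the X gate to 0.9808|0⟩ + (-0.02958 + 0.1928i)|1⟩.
(-0.02958 + 0.1928i)|0⟩ + 0.9808|1⟩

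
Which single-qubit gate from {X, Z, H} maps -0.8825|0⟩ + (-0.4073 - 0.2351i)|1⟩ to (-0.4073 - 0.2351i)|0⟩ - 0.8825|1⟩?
X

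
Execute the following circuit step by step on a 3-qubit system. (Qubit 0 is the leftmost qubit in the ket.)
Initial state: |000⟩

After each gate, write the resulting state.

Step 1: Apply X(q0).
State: |100⟩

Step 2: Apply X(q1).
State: |110⟩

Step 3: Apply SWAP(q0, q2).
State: |011⟩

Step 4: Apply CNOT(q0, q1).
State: |011⟩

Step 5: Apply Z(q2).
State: -|011⟩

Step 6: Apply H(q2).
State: -1/√2|010⟩ + 1/√2|011⟩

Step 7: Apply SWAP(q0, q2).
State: -1/√2|010⟩ + 1/√2|110⟩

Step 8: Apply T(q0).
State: -1/√2|010⟩ + (1/2 + (1/2)i)|110⟩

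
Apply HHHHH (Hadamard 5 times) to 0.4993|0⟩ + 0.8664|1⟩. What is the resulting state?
0.9657|0⟩ - 0.2596|1⟩

H² = I, so H^5 = H: a single Hadamard. With (a, b) = (0.4993, 0.8664), H gives ((a + b)/√2, (a − b)/√2) = (0.9657, -0.2596).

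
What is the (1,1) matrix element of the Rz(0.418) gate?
(0.9782 + 0.2075i)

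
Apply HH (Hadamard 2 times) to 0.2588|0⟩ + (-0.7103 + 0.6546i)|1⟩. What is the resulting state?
0.2588|0⟩ + (-0.7103 + 0.6546i)|1⟩

H² = I, so an even number of Hadamards cancels: H^2 = I and the state is unchanged.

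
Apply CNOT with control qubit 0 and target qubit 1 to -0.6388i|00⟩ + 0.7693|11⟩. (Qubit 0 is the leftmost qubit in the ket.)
-0.6388i|00⟩ + 0.7693|10⟩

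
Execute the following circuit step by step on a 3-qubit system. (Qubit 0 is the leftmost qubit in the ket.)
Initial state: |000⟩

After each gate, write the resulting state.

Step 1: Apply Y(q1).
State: i|010⟩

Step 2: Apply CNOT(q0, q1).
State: i|010⟩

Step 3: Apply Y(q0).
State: -|110⟩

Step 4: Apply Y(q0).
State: i|010⟩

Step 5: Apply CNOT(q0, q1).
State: i|010⟩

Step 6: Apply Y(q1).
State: |000⟩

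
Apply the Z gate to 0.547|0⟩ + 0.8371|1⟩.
0.547|0⟩ - 0.8371|1⟩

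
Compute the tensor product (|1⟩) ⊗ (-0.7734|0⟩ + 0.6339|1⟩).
-0.7734|10⟩ + 0.6339|11⟩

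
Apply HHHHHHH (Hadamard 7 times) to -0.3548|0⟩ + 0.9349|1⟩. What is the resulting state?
0.4102|0⟩ - 0.912|1⟩

H² = I, so H^7 = H: a single Hadamard. With (a, b) = (-0.3548, 0.9349), H gives ((a + b)/√2, (a − b)/√2) = (0.4102, -0.912).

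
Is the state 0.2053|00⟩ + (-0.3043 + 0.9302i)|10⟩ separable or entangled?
Separable

Writing the state as a|00⟩ + b|01⟩ + c|10⟩ + d|11⟩, it is a product state iff ad − bc = 0.
Here (a, b, c, d) = (0.2053, 0, (-0.3043 + 0.9302i), 0): ad − bc = (0.2053)(0) − (0)(-0.3043 + 0.9302i) = 0, so the state is separable.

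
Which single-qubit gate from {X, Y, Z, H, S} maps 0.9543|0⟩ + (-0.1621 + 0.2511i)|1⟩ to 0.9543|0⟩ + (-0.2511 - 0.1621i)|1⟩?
S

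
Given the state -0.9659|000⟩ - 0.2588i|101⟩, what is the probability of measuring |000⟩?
0.933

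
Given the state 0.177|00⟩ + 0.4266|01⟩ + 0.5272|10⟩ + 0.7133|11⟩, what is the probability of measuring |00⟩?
0.03133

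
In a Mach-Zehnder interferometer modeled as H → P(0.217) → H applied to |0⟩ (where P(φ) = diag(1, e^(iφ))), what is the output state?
(0.9883 + 0.1077i)|0⟩ + (0.01173 - 0.1077i)|1⟩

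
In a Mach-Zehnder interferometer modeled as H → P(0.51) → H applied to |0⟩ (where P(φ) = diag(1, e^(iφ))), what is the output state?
(0.9364 + 0.2441i)|0⟩ + (0.06363 - 0.2441i)|1⟩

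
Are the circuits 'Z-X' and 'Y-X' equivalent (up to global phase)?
No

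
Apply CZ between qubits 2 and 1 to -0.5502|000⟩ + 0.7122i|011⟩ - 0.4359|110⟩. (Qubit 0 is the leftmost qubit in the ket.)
-0.5502|000⟩ - 0.7122i|011⟩ - 0.4359|110⟩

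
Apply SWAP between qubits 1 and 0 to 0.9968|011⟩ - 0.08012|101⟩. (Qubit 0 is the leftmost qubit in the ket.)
-0.08012|011⟩ + 0.9968|101⟩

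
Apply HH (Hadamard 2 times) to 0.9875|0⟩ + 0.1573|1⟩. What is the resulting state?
0.9875|0⟩ + 0.1573|1⟩

H² = I, so an even number of Hadamards cancels: H^2 = I and the state is unchanged.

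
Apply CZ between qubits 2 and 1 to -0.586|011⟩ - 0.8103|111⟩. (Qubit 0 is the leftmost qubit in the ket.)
0.586|011⟩ + 0.8103|111⟩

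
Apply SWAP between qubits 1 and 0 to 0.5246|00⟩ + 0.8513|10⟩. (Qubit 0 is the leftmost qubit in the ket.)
0.5246|00⟩ + 0.8513|01⟩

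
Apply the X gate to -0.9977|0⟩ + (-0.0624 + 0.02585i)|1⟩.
(-0.0624 + 0.02585i)|0⟩ - 0.9977|1⟩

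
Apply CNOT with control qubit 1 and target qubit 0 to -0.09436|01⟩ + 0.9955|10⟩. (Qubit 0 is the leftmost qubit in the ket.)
0.9955|10⟩ - 0.09436|11⟩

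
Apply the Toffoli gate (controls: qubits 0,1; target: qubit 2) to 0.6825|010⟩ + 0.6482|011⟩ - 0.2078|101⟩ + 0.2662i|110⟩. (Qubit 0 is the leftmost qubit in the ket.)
0.6825|010⟩ + 0.6482|011⟩ - 0.2078|101⟩ + 0.2662i|111⟩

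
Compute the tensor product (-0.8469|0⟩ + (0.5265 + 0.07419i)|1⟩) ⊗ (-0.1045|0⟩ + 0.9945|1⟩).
0.0885|00⟩ - 0.8422|01⟩ + (-0.05502 - 0.007753i)|10⟩ + (0.5236 + 0.07378i)|11⟩

amp(|b₁b₂…⟩) = product of the factor amplitudes for bits b₁, b₂, …; only kets whose every factor amplitude is nonzero survive.
|00⟩: (-0.8469)(-0.1045) = 0.0885
|01⟩: (-0.8469)(0.9945) = -0.8422
|10⟩: (0.5265 + 0.07419i)(-0.1045) = (-0.05502 - 0.007753i)
|11⟩: (0.5265 + 0.07419i)(0.9945) = (0.5236 + 0.07378i)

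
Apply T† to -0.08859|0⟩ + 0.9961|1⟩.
-0.08859|0⟩ + (0.7043 - 0.7043i)|1⟩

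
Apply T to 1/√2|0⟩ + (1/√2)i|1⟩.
1/√2|0⟩ + (-1/2 + (1/2)i)|1⟩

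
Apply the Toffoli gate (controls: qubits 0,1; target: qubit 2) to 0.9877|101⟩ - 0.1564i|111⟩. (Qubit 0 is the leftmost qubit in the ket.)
0.9877|101⟩ - 0.1564i|110⟩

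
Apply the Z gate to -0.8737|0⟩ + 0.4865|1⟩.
-0.8737|0⟩ - 0.4865|1⟩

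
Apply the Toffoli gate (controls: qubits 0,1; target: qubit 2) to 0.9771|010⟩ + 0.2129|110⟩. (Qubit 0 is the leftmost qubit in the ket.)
0.9771|010⟩ + 0.2129|111⟩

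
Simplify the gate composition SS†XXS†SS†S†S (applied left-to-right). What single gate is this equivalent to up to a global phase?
S†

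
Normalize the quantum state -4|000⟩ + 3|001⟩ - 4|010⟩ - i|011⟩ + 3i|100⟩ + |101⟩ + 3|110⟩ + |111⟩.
-0.508|000⟩ + 0.381|001⟩ - 0.508|010⟩ - 0.127i|011⟩ + 0.381i|100⟩ + 0.127|101⟩ + 0.381|110⟩ + 0.127|111⟩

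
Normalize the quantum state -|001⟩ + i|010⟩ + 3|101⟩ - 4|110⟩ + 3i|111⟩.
-0.1667|001⟩ + 0.1667i|010⟩ + 1/2|101⟩ - 0.6667|110⟩ + (1/2)i|111⟩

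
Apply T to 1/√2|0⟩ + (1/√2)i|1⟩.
1/√2|0⟩ + (-1/2 + (1/2)i)|1⟩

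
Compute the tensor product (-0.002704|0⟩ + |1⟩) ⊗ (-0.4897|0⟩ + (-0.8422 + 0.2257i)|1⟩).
0.001324|00⟩ + (0.002277 - 0.0006103i)|01⟩ - 0.4897|10⟩ + (-0.8422 + 0.2257i)|11⟩

amp(|b₁b₂…⟩) = product of the factor amplitudes for bits b₁, b₂, …; only kets whose every factor amplitude is nonzero survive.
|00⟩: (-0.002704)(-0.4897) = 0.001324
|01⟩: (-0.002704)(-0.8422 + 0.2257i) = (0.002277 - 0.0006103i)
|10⟩: (1)(-0.4897) = -0.4897
|11⟩: (1)(-0.8422 + 0.2257i) = (-0.8422 + 0.2257i)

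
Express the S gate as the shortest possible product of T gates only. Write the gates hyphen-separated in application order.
T-T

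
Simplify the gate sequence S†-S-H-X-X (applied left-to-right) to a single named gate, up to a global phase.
H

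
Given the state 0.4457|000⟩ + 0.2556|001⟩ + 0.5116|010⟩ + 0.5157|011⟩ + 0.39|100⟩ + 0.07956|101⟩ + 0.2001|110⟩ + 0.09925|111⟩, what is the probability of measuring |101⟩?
0.00633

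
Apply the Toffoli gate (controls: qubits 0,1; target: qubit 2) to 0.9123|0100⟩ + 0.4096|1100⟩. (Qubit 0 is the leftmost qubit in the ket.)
0.9123|0100⟩ + 0.4096|1110⟩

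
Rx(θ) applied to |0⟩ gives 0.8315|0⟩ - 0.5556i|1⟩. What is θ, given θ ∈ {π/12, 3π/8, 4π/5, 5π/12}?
3π/8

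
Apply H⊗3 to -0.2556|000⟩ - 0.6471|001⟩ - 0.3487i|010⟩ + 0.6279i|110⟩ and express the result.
(-0.3192 + 0.09871i)|000⟩ + (0.1384 + 0.09871i)|001⟩ + (-0.3192 - 0.09871i)|010⟩ + (0.1384 - 0.09871i)|011⟩ + (-0.3192 - 0.3453i)|100⟩ + (0.1384 - 0.3453i)|101⟩ + (-0.3192 + 0.3453i)|110⟩ + (0.1384 + 0.3453i)|111⟩

H⊗3 gives amp(|y⟩) = (1/2√2) Σ_x (−1)^(x·y) amp(|x⟩), where x·y is the number of positions in which both x and y have a 1.
|000⟩: (-0.2556 - 0.6471 - 0.3487i + 0.6279i)/(2√2) = (-0.3192 + 0.09871i)
|001⟩: (-0.2556 + 0.6471 - 0.3487i + 0.6279i)/(2√2) = (0.1384 + 0.09871i)
|010⟩: (-0.2556 - 0.6471 + 0.3487i - 0.6279i)/(2√2) = (-0.3192 - 0.09871i)
|011⟩: (-0.2556 + 0.6471 + 0.3487i - 0.6279i)/(2√2) = (0.1384 - 0.09871i)
|100⟩: (-0.2556 - 0.6471 - 0.3487i - 0.6279i)/(2√2) = (-0.3192 - 0.3453i)
|101⟩: (-0.2556 + 0.6471 - 0.3487i - 0.6279i)/(2√2) = (0.1384 - 0.3453i)
|110⟩: (-0.2556 - 0.6471 + 0.3487i + 0.6279i)/(2√2) = (-0.3192 + 0.3453i)
|111⟩: (-0.2556 + 0.6471 + 0.3487i + 0.6279i)/(2√2) = (0.1384 + 0.3453i)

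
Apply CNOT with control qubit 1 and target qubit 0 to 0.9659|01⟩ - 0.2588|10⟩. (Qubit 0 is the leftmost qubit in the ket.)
-0.2588|10⟩ + 0.9659|11⟩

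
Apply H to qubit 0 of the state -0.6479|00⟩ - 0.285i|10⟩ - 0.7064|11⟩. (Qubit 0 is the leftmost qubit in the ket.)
(-0.4581 - 0.2015i)|00⟩ - 0.4995|01⟩ + (-0.4581 + 0.2015i)|10⟩ + 0.4995|11⟩

H on qubit 0 mixes each pair of kets that differ only in qubit 0: amplitudes (a, b) of (|…0…⟩, |…1…⟩) become ((a + b)/√2, (a − b)/√2). Kets absent from the input have amplitude 0.
(|00⟩, |10⟩): (a, b) = (-0.6479, -0.285i) → ((-0.4581 - 0.2015i), (-0.4581 + 0.2015i))
(|01⟩, |11⟩): (a, b) = (0, -0.7064) → (-0.4995, 0.4995)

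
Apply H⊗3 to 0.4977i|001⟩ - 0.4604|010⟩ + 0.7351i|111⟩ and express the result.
(-0.1628 + 0.4359i)|000⟩ + (-0.1628 - 0.4359i)|001⟩ + (0.1628 - 0.08393i)|010⟩ + (0.1628 + 0.08393i)|011⟩ + (-0.1628 - 0.08393i)|100⟩ + (-0.1628 + 0.08393i)|101⟩ + (0.1628 + 0.4359i)|110⟩ + (0.1628 - 0.4359i)|111⟩

H⊗3 gives amp(|y⟩) = (1/2√2) Σ_x (−1)^(x·y) amp(|x⟩), where x·y is the number of positions in which both x and y have a 1.
|000⟩: (0.4977i - 0.4604 + 0.7351i)/(2√2) = (-0.1628 + 0.4359i)
|001⟩: (-0.4977i - 0.4604 - 0.7351i)/(2√2) = (-0.1628 - 0.4359i)
|010⟩: (0.4977i + 0.4604 - 0.7351i)/(2√2) = (0.1628 - 0.08393i)
|011⟩: (-0.4977i + 0.4604 + 0.7351i)/(2√2) = (0.1628 + 0.08393i)
|100⟩: (0.4977i - 0.4604 - 0.7351i)/(2√2) = (-0.1628 - 0.08393i)
|101⟩: (-0.4977i - 0.4604 + 0.7351i)/(2√2) = (-0.1628 + 0.08393i)
|110⟩: (0.4977i + 0.4604 + 0.7351i)/(2√2) = (0.1628 + 0.4359i)
|111⟩: (-0.4977i + 0.4604 - 0.7351i)/(2√2) = (0.1628 - 0.4359i)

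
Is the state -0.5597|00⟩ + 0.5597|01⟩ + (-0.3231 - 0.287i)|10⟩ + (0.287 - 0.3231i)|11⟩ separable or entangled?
Entangled

Writing the state as a|00⟩ + b|01⟩ + c|10⟩ + d|11⟩, it is a product state iff ad − bc = 0.
Here (a, b, c, d) = (-0.5597, 0.5597, (-0.3231 - 0.287i), (0.287 - 0.3231i)): ad − bc = (-0.5597)(0.287 - 0.3231i) − (0.5597)(-0.3231 - 0.287i) = (0.02021 + 0.3415i) ≠ 0, so the state is entangled.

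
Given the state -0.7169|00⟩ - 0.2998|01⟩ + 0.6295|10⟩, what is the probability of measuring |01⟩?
0.08988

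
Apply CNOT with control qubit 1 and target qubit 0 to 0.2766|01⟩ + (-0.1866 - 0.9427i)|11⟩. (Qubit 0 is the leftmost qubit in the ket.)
(-0.1866 - 0.9427i)|01⟩ + 0.2766|11⟩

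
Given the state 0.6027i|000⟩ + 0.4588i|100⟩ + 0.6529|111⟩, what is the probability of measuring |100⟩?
0.2105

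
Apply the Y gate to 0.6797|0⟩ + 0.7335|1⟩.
-0.7335i|0⟩ + 0.6797i|1⟩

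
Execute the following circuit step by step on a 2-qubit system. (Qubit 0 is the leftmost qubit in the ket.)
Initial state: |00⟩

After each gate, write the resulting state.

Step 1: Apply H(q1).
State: 1/√2|00⟩ + 1/√2|01⟩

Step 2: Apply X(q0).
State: 1/√2|10⟩ + 1/√2|11⟩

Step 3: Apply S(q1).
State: 1/√2|10⟩ + (1/√2)i|11⟩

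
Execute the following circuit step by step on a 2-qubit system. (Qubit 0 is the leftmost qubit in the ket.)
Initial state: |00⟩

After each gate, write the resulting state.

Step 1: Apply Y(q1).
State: i|01⟩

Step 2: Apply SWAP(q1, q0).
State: i|10⟩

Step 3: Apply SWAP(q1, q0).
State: i|01⟩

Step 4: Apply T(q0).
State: i|01⟩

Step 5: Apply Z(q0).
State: i|01⟩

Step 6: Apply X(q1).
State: i|00⟩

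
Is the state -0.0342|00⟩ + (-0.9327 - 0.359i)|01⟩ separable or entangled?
Separable

Writing the state as a|00⟩ + b|01⟩ + c|10⟩ + d|11⟩, it is a product state iff ad − bc = 0.
Here (a, b, c, d) = (-0.0342, (-0.9327 - 0.359i), 0, 0): ad − bc = (-0.0342)(0) − (-0.9327 - 0.359i)(0) = 0, so the state is separable.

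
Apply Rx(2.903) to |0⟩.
0.119|0⟩ - 0.9929i|1⟩

Rx(2.903) = [[cos(θ/2), −i·sin(θ/2)], [−i·sin(θ/2), cos(θ/2)]]; θ = 2.903, cos(θ/2) ≈ 0.119014, sin(θ/2) ≈ 0.992893.
With a = amp(|0⟩) = 1 and b = amp(|1⟩) = 0:
new amp(|0⟩) = (0.119014)·a + (-0.992893i)·b = 0.119
new amp(|1⟩) = (-0.992893i)·a + (0.119014)·b = -0.9929i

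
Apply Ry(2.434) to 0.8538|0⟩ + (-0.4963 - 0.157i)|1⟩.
(0.7614 + 0.1473i)|0⟩ + (0.629 - 0.05439i)|1⟩

Ry(2.434) = [[cos(θ/2), −sin(θ/2)], [sin(θ/2), cos(θ/2)]]; θ = 2.434, cos(θ/2) ≈ 0.346461, sin(θ/2) ≈ 0.938064.
With a = amp(|0⟩) = 0.8538 and b = amp(|1⟩) = (-0.4963 - 0.157i):
new amp(|0⟩) = (0.346461)·a + (-0.938064)·b = (0.7614 + 0.1473i)
new amp(|1⟩) = (0.938064)·a + (0.346461)·b = (0.629 - 0.05439i)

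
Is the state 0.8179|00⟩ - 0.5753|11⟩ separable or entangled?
Entangled

Writing the state as a|00⟩ + b|01⟩ + c|10⟩ + d|11⟩, it is a product state iff ad − bc = 0.
Here (a, b, c, d) = (0.8179, 0, 0, -0.5753): ad − bc = (0.8179)(-0.5753) − (0)(0) = -0.4705 ≠ 0, so the state is entangled.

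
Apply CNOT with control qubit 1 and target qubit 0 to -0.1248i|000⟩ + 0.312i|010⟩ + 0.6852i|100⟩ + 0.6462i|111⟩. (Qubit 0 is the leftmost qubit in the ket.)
-0.1248i|000⟩ + 0.6462i|011⟩ + 0.6852i|100⟩ + 0.312i|110⟩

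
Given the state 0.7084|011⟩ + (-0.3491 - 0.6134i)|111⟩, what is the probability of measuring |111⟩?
0.4981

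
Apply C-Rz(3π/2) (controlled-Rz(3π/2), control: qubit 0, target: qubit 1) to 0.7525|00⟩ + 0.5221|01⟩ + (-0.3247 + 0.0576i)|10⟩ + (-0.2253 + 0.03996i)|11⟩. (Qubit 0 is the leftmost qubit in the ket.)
0.7525|00⟩ + 0.5221|01⟩ + (0.2703 + 0.1889i)|10⟩ + (0.1311 - 0.1876i)|11⟩

C-Rz(3π/2) leaves the control-|0⟩ kets |00⟩, |01⟩ unchanged and applies Rz(3π/2) to qubit 1 on the control-|1⟩ pair (|10⟩, |11⟩).
Rz(3π/2) = [[e^(−iθ/2), 0], [0, e^(iθ/2)]] with e^(±iθ/2) = cos(θ/2) ± i·sin(θ/2); θ = 3π/2, cos(θ/2) ≈ -0.707107, sin(θ/2) ≈ 0.707107.
With a = amp(|10⟩) = (-0.3247 + 0.0576i) and b = amp(|11⟩) = (-0.2253 + 0.03996i):
new amp(|10⟩) = (-0.707107 - 0.707107i)·a = (0.2703 + 0.1889i)
new amp(|11⟩) = (-0.707107 + 0.707107i)·b = (0.1311 - 0.1876i)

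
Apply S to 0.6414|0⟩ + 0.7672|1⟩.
0.6414|0⟩ + 0.7672i|1⟩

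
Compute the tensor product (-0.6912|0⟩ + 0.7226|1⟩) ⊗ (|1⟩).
-0.6912|01⟩ + 0.7226|11⟩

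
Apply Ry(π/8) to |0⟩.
0.9808|0⟩ + 0.1951|1⟩

Ry(π/8) = [[cos(θ/2), −sin(θ/2)], [sin(θ/2), cos(θ/2)]]; θ = π/8, cos(θ/2) ≈ 0.980785, sin(θ/2) ≈ 0.19509.
With a = amp(|0⟩) = 1 and b = amp(|1⟩) = 0:
new amp(|0⟩) = (0.980785)·a + (-0.19509)·b = 0.9808
new amp(|1⟩) = (0.19509)·a + (0.980785)·b = 0.1951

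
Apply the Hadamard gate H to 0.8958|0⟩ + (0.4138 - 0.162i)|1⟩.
(0.926 - 0.1146i)|0⟩ + (0.3408 + 0.1146i)|1⟩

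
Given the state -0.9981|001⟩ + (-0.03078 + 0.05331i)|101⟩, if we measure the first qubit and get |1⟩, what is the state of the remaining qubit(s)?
(-0.5 + 0.866i)|01⟩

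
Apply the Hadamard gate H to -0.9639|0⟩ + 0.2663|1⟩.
-0.4933|0⟩ - 0.8699|1⟩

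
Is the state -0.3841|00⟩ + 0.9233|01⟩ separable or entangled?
Separable

Writing the state as a|00⟩ + b|01⟩ + c|10⟩ + d|11⟩, it is a product state iff ad − bc = 0.
Here (a, b, c, d) = (-0.3841, 0.9233, 0, 0): ad − bc = (-0.3841)(0) − (0.9233)(0) = 0, so the state is separable.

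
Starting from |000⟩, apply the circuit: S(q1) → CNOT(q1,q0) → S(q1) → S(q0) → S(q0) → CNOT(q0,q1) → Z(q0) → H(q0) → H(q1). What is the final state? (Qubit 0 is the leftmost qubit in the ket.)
1/2|000⟩ + 1/2|010⟩ + 1/2|100⟩ + 1/2|110⟩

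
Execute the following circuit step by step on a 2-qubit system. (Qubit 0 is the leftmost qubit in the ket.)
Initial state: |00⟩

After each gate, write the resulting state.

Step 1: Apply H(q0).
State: 1/√2|00⟩ + 1/√2|10⟩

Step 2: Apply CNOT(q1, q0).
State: 1/√2|00⟩ + 1/√2|10⟩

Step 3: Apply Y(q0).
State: -(1/√2)i|00⟩ + (1/√2)i|10⟩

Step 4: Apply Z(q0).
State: -(1/√2)i|00⟩ - (1/√2)i|10⟩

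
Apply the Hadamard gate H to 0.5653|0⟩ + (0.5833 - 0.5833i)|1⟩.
(0.8122 - 0.4125i)|0⟩ + (-0.01273 + 0.4125i)|1⟩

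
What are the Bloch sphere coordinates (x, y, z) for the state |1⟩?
(0, 0, -1)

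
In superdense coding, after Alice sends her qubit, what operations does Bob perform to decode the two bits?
CNOT (Alice's qubit controls Bob's), then H on Alice's qubit, then measure both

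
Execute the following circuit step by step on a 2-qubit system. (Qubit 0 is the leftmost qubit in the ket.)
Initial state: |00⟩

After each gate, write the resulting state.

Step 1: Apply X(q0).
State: |10⟩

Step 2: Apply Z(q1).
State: |10⟩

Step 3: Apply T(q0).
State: (1/√2 + (1/√2)i)|10⟩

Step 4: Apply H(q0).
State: (1/2 + (1/2)i)|00⟩ + (-1/2 - (1/2)i)|10⟩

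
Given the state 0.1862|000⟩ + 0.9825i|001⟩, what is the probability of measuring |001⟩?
0.9653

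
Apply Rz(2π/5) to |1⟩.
(0.809 + 0.5878i)|1⟩

Rz(2π/5) = [[e^(−iθ/2), 0], [0, e^(iθ/2)]] with e^(±iθ/2) = cos(θ/2) ± i·sin(θ/2); θ = 2π/5, cos(θ/2) ≈ 0.809017, sin(θ/2) ≈ 0.587785.
With a = amp(|0⟩) = 0 and b = amp(|1⟩) = 1:
new amp(|0⟩) = (0.809017 - 0.587785i)·a = 0
new amp(|1⟩) = (0.809017 + 0.587785i)·b = (0.809 + 0.5878i)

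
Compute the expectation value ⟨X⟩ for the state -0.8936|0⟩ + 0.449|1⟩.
-0.8025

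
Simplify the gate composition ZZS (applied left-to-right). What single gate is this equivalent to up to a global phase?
S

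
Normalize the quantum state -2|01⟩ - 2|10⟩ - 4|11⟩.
-1/√6|01⟩ - 1/√6|10⟩ - 0.8165|11⟩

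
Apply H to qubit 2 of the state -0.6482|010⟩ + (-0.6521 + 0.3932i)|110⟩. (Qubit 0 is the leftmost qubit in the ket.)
-0.4583|010⟩ - 0.4583|011⟩ + (-0.4611 + 0.278i)|110⟩ + (-0.4611 + 0.278i)|111⟩

H on qubit 2 mixes each pair of kets that differ only in qubit 2: amplitudes (a, b) of (|…0…⟩, |…1…⟩) become ((a + b)/√2, (a − b)/√2). Kets absent from the input have amplitude 0.
(|010⟩, |011⟩): (a, b) = (-0.6482, 0) → (-0.4583, -0.4583)
(|110⟩, |111⟩): (a, b) = ((-0.6521 + 0.3932i), 0) → ((-0.4611 + 0.278i), (-0.4611 + 0.278i))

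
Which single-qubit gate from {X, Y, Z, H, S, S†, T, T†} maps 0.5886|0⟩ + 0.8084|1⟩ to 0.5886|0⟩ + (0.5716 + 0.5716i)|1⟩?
T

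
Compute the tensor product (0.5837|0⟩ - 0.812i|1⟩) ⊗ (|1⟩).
0.5837|01⟩ - 0.812i|11⟩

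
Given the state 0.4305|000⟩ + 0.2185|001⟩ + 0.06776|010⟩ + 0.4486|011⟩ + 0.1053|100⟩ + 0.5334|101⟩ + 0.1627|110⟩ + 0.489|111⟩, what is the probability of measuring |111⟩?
0.2391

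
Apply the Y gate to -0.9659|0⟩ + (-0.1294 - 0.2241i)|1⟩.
(-0.2241 + 0.1294i)|0⟩ - 0.9659i|1⟩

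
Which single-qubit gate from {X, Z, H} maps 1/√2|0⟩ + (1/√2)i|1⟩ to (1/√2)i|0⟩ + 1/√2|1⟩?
X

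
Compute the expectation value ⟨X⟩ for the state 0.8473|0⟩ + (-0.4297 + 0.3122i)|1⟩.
-0.7282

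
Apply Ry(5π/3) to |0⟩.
-0.866|0⟩ + 1/2|1⟩

Ry(5π/3) = [[cos(θ/2), −sin(θ/2)], [sin(θ/2), cos(θ/2)]]; θ = 5π/3, cos(θ/2) ≈ -0.866025, sin(θ/2) ≈ 0.5.
With a = amp(|0⟩) = 1 and b = amp(|1⟩) = 0:
new amp(|0⟩) = (-0.866025)·a + (-0.5)·b = -0.866
new amp(|1⟩) = (0.5)·a + (-0.866025)·b = 1/2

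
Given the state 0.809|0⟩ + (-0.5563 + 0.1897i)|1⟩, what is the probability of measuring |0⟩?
0.6545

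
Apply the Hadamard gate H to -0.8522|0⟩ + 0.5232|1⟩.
-0.2326|0⟩ - 0.9726|1⟩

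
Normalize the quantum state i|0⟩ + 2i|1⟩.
(1/√5)i|0⟩ + 0.8944i|1⟩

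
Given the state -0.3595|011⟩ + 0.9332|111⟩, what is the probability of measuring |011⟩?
0.1292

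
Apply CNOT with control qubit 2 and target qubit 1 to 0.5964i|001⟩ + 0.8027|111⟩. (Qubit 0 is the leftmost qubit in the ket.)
0.5964i|011⟩ + 0.8027|101⟩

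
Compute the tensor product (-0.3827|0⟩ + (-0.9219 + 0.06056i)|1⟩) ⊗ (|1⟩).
-0.3827|01⟩ + (-0.9219 + 0.06056i)|11⟩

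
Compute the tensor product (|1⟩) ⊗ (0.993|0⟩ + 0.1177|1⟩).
0.993|10⟩ + 0.1177|11⟩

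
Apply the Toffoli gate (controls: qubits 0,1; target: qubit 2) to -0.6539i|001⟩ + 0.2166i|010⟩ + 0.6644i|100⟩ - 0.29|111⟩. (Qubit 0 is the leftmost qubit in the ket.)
-0.6539i|001⟩ + 0.2166i|010⟩ + 0.6644i|100⟩ - 0.29|110⟩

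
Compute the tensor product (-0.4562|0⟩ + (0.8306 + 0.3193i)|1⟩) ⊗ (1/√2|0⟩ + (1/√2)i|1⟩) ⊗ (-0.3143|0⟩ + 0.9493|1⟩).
0.1014|000⟩ - 0.3062|001⟩ + 0.1014i|010⟩ - 0.3062i|011⟩ + (-0.1846 - 0.07096i)|100⟩ + (0.5575 + 0.2143i)|101⟩ + (0.07096 - 0.1846i)|110⟩ + (-0.2143 + 0.5575i)|111⟩

amp(|b₁b₂…⟩) = product of the factor amplitudes for bits b₁, b₂, …; only kets whose every factor amplitude is nonzero survive.
|000⟩: (-0.4562)(1/√2)(-0.3143) = 0.1014
|001⟩: (-0.4562)(1/√2)(0.9493) = -0.3062
|010⟩: (-0.4562)((1/√2)i)(-0.3143) = 0.1014i
|011⟩: (-0.4562)((1/√2)i)(0.9493) = -0.3062i
|100⟩: (0.8306 + 0.3193i)(1/√2)(-0.3143) = (-0.1846 - 0.07096i)
|101⟩: (0.8306 + 0.3193i)(1/√2)(0.9493) = (0.5575 + 0.2143i)
|110⟩: (0.8306 + 0.3193i)((1/√2)i)(-0.3143) = (0.07096 - 0.1846i)
|111⟩: (0.8306 + 0.3193i)((1/√2)i)(0.9493) = (-0.2143 + 0.5575i)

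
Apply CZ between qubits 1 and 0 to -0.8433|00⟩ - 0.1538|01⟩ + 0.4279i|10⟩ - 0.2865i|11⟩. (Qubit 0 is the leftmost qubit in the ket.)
-0.8433|00⟩ - 0.1538|01⟩ + 0.4279i|10⟩ + 0.2865i|11⟩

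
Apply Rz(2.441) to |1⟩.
(0.3432 + 0.9393i)|1⟩

Rz(2.441) = [[e^(−iθ/2), 0], [0, e^(iθ/2)]] with e^(±iθ/2) = cos(θ/2) ± i·sin(θ/2); θ = 2.441, cos(θ/2) ≈ 0.343176, sin(θ/2) ≈ 0.939271.
With a = amp(|0⟩) = 0 and b = amp(|1⟩) = 1:
new amp(|0⟩) = (0.343176 - 0.939271i)·a = 0
new amp(|1⟩) = (0.343176 + 0.939271i)·b = (0.3432 + 0.9393i)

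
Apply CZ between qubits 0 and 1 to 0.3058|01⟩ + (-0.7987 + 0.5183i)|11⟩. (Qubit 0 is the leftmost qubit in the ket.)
0.3058|01⟩ + (0.7987 - 0.5183i)|11⟩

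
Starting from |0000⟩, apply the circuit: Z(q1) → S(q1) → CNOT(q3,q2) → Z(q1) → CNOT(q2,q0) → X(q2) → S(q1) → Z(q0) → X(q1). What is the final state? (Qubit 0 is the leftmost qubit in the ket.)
|0110⟩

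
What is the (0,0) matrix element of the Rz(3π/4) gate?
(0.3827 - 0.9239i)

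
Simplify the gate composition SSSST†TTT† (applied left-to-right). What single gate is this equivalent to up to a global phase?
I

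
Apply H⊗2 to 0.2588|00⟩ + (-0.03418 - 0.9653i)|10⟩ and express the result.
(0.1123 - 0.4827i)|00⟩ + (0.1123 - 0.4827i)|01⟩ + (0.1465 + 0.4827i)|10⟩ + (0.1465 + 0.4827i)|11⟩

H⊗2 gives amp(|y⟩) = (1/2) Σ_x (−1)^(x·y) amp(|x⟩), where x·y is the number of positions in which both x and y have a 1.
|00⟩: (0.2588 + (-0.03418 - 0.9653i))/2 = (0.1123 - 0.4827i)
|01⟩: (0.2588 + (-0.03418 - 0.9653i))/2 = (0.1123 - 0.4827i)
|10⟩: (0.2588 - (-0.03418 - 0.9653i))/2 = (0.1465 + 0.4827i)
|11⟩: (0.2588 - (-0.03418 - 0.9653i))/2 = (0.1465 + 0.4827i)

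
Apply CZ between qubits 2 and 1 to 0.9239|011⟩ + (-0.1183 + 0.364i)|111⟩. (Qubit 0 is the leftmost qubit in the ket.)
-0.9239|011⟩ + (0.1183 - 0.364i)|111⟩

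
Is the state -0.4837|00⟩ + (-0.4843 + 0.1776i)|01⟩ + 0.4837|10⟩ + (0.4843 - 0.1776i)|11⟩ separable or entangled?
Separable

Writing the state as a|00⟩ + b|01⟩ + c|10⟩ + d|11⟩, it is a product state iff ad − bc = 0.
Here (a, b, c, d) = (-0.4837, (-0.4843 + 0.1776i), 0.4837, (0.4843 - 0.1776i)): ad − bc = (-0.4837)(0.4843 - 0.1776i) − (-0.4843 + 0.1776i)(0.4837) = 0, so the state is separable.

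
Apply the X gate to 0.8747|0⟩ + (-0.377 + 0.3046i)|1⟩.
(-0.377 + 0.3046i)|0⟩ + 0.8747|1⟩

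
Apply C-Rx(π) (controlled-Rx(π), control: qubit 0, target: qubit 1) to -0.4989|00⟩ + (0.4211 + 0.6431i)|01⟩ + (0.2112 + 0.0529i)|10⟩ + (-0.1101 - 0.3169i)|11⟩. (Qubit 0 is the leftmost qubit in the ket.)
-0.4989|00⟩ + (0.4211 + 0.6431i)|01⟩ + (-0.3169 + 0.1101i)|10⟩ + (0.0529 - 0.2112i)|11⟩

C-Rx(π) leaves the control-|0⟩ kets |00⟩, |01⟩ unchanged and applies Rx(π) to qubit 1 on the control-|1⟩ pair (|10⟩, |11⟩).
Rx(π) = [[cos(θ/2), −i·sin(θ/2)], [−i·sin(θ/2), cos(θ/2)]]; θ = π, cos(θ/2) ≈ 0, sin(θ/2) ≈ 1.
With a = amp(|10⟩) = (0.2112 + 0.0529i) and b = amp(|11⟩) = (-0.1101 - 0.3169i):
new amp(|10⟩) = (-i)·b = (-0.3169 + 0.1101i)
new amp(|11⟩) = (-i)·a = (0.0529 - 0.2112i)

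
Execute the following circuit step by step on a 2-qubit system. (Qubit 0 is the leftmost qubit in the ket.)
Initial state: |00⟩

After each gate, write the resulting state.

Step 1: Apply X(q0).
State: |10⟩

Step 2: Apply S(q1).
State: |10⟩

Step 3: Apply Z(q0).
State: -|10⟩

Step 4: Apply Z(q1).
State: -|10⟩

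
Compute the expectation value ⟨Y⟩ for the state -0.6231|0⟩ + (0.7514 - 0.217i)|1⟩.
0.2704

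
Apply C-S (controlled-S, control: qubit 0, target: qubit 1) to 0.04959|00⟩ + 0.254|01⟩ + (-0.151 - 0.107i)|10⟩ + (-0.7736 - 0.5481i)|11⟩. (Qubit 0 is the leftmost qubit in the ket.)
0.04959|00⟩ + 0.254|01⟩ + (-0.151 - 0.107i)|10⟩ + (0.5481 - 0.7736i)|11⟩

C-S leaves the control-|0⟩ kets |00⟩, |01⟩ unchanged and applies S to qubit 1 on the control-|1⟩ pair (|10⟩, |11⟩).
S = [[1, 0], [0, i]].
With a = amp(|10⟩) = (-0.151 - 0.107i) and b = amp(|11⟩) = (-0.7736 - 0.5481i):
new amp(|10⟩) = (1)·a = (-0.151 - 0.107i)
new amp(|11⟩) = (i)·b = (0.5481 - 0.7736i)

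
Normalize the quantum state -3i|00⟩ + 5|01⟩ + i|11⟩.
-0.5071i|00⟩ + 0.8452|01⟩ + 0.169i|11⟩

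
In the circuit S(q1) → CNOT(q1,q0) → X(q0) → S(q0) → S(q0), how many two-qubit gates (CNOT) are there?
1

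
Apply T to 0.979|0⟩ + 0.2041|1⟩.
0.979|0⟩ + (0.1443 + 0.1443i)|1⟩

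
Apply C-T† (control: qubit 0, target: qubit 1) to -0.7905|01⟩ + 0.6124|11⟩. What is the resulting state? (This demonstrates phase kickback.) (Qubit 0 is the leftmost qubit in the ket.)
-0.7905|01⟩ + (0.433 - 0.433i)|11⟩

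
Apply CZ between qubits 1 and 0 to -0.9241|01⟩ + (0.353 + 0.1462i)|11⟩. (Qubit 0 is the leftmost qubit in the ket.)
-0.9241|01⟩ + (-0.353 - 0.1462i)|11⟩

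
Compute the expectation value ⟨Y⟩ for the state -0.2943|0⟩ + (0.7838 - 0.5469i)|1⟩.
0.3219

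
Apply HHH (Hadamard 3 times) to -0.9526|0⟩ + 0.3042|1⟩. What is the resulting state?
-0.4585|0⟩ - 0.8887|1⟩

H² = I, so H^3 = H: a single Hadamard. With (a, b) = (-0.9526, 0.3042), H gives ((a + b)/√2, (a − b)/√2) = (-0.4585, -0.8887).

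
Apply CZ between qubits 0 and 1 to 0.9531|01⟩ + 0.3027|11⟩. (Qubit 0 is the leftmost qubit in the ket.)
0.9531|01⟩ - 0.3027|11⟩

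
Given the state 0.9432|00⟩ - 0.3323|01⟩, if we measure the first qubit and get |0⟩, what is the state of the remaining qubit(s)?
0.9432|0⟩ - 0.3323|1⟩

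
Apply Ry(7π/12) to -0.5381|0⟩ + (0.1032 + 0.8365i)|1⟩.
(-0.4094 - 0.6636i)|0⟩ + (-0.3641 + 0.5092i)|1⟩

Ry(7π/12) = [[cos(θ/2), −sin(θ/2)], [sin(θ/2), cos(θ/2)]]; θ = 7π/12, cos(θ/2) ≈ 0.608761, sin(θ/2) ≈ 0.793353.
With a = amp(|0⟩) = -0.5381 and b = amp(|1⟩) = (0.1032 + 0.8365i):
new amp(|0⟩) = (0.608761)·a + (-0.793353)·b = (-0.4094 - 0.6636i)
new amp(|1⟩) = (0.793353)·a + (0.608761)·b = (-0.3641 + 0.5092i)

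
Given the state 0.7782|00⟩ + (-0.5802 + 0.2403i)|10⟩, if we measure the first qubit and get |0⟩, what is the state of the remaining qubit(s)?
|0⟩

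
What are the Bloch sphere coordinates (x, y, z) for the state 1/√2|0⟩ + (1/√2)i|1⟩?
(0, 1, 0)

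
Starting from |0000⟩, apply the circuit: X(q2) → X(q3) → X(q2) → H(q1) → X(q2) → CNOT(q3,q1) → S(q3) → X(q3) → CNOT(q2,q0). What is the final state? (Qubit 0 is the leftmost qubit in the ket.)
(1/√2)i|1010⟩ + (1/√2)i|1110⟩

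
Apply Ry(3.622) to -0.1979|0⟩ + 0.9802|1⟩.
-0.905|0⟩ - 0.4254|1⟩

Ry(3.622) = [[cos(θ/2), −sin(θ/2)], [sin(θ/2), cos(θ/2)]]; θ = 3.622, cos(θ/2) ≈ -0.2379, sin(θ/2) ≈ 0.97129.
With a = amp(|0⟩) = -0.1979 and b = amp(|1⟩) = 0.9802:
new amp(|0⟩) = (-0.2379)·a + (-0.97129)·b = -0.905
new amp(|1⟩) = (0.97129)·a + (-0.2379)·b = -0.4254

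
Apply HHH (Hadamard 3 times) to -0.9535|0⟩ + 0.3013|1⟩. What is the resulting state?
-0.4612|0⟩ - 0.8873|1⟩

H² = I, so H^3 = H: a single Hadamard. With (a, b) = (-0.9535, 0.3013), H gives ((a + b)/√2, (a − b)/√2) = (-0.4612, -0.8873).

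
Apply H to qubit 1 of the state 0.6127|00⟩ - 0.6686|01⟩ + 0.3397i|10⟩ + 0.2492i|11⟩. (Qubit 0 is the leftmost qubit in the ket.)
-0.03953|00⟩ + 0.906|01⟩ + 0.4164i|10⟩ + 0.06399i|11⟩

H on qubit 1 mixes each pair of kets that differ only in qubit 1: amplitudes (a, b) of (|…0…⟩, |…1…⟩) become ((a + b)/√2, (a − b)/√2). Kets absent from the input have amplitude 0.
(|00⟩, |01⟩): (a, b) = (0.6127, -0.6686) → (-0.03953, 0.906)
(|10⟩, |11⟩): (a, b) = (0.3397i, 0.2492i) → (0.4164i, 0.06399i)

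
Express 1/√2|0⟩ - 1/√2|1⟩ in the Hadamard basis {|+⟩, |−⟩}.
|−⟩

With |ψ⟩ = α|0⟩ + β|1⟩, the Hadamard-basis coefficients are ⟨+|ψ⟩ = (α + β)/√2 and ⟨−|ψ⟩ = (α − β)/√2.
Here α = 1/√2, β = -1/√2: (α + β)/√2 = 0, (α − β)/√2 = 1.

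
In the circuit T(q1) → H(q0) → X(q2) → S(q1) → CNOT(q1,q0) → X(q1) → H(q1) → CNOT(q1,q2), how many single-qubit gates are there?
6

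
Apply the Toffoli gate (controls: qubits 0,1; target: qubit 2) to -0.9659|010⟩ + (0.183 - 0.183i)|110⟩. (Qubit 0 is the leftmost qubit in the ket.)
-0.9659|010⟩ + (0.183 - 0.183i)|111⟩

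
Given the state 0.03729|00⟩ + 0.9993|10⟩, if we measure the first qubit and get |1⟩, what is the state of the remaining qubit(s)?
|0⟩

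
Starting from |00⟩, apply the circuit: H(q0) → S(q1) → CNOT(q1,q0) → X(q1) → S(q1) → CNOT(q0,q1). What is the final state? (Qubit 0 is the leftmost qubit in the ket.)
(1/√2)i|01⟩ + (1/√2)i|10⟩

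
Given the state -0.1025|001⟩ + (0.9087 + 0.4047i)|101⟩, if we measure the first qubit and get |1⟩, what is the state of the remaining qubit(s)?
(0.9135 + 0.4068i)|01⟩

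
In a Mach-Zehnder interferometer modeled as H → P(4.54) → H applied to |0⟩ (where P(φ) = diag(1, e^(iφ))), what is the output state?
(0.4142 - 0.4926i)|0⟩ + (0.5858 + 0.4926i)|1⟩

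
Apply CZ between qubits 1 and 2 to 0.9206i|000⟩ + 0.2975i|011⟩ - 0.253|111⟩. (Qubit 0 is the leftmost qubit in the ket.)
0.9206i|000⟩ - 0.2975i|011⟩ + 0.253|111⟩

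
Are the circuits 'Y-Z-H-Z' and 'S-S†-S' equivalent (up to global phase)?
No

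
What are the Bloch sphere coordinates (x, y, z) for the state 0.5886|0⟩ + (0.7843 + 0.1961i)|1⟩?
(0.9233, 0.2308, -0.3071)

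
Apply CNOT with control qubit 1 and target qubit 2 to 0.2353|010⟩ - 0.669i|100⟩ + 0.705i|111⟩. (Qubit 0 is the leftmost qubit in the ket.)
0.2353|011⟩ - 0.669i|100⟩ + 0.705i|110⟩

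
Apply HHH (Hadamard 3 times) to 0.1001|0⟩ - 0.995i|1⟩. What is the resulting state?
(0.07078 - 0.7036i)|0⟩ + (0.07078 + 0.7036i)|1⟩

H² = I, so H^3 = H: a single Hadamard. With (a, b) = (0.1001, -0.995i), H gives ((a + b)/√2, (a − b)/√2) = ((0.07078 - 0.7036i), (0.07078 + 0.7036i)).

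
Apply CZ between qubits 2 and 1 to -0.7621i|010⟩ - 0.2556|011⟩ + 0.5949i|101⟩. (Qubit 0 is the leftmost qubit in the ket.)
-0.7621i|010⟩ + 0.2556|011⟩ + 0.5949i|101⟩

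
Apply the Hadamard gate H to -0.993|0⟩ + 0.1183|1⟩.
-0.6185|0⟩ - 0.7858|1⟩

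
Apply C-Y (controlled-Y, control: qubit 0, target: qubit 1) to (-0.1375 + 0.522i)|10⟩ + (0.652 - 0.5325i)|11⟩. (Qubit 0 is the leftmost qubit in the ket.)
(-0.5325 - 0.652i)|10⟩ + (-0.522 - 0.1375i)|11⟩

C-Y leaves the control-|0⟩ kets |00⟩, |01⟩ unchanged and applies Y to qubit 1 on the control-|1⟩ pair (|10⟩, |11⟩).
Y = [[0, -i], [i, 0]].
With a = amp(|10⟩) = (-0.1375 + 0.522i) and b = amp(|11⟩) = (0.652 - 0.5325i):
new amp(|10⟩) = (-i)·b = (-0.5325 - 0.652i)
new amp(|11⟩) = (i)·a = (-0.522 - 0.1375i)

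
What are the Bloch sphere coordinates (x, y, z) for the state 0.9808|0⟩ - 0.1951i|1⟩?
(0, -0.3827, 0.9239)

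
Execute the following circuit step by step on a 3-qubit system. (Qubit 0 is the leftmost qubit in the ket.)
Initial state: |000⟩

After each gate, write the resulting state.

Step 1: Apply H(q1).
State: 1/√2|000⟩ + 1/√2|010⟩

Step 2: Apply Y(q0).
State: (1/√2)i|100⟩ + (1/√2)i|110⟩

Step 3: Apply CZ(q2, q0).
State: (1/√2)i|100⟩ + (1/√2)i|110⟩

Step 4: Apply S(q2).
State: (1/√2)i|100⟩ + (1/√2)i|110⟩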